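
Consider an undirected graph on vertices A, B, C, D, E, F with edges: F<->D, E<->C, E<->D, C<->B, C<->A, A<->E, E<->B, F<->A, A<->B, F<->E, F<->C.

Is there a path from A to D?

Explore from A.
Distance 1: reach B, C, E, F.
Distance 2: reach D.
Found D.

Yes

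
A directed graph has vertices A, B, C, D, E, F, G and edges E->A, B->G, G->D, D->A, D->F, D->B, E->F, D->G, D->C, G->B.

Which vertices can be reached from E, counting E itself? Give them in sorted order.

Start at E.
Its neighbours: A, F.
Nothing further is reachable.

A, E, F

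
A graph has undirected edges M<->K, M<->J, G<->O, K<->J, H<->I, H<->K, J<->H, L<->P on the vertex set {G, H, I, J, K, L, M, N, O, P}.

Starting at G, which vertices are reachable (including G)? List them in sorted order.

G, O

Start at G.
Its neighbours: O.
Nothing further is reachable.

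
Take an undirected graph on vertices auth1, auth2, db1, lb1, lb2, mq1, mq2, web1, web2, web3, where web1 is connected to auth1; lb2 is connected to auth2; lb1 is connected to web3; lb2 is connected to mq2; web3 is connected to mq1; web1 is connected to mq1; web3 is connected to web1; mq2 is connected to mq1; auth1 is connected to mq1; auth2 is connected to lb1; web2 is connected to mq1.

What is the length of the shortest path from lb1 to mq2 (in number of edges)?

Distance 0: lb1.
Distance 1: auth2, web3.
Distance 2: lb2, mq1, web1.
Distance 3: auth1, mq2, web2 — contains mq2.

3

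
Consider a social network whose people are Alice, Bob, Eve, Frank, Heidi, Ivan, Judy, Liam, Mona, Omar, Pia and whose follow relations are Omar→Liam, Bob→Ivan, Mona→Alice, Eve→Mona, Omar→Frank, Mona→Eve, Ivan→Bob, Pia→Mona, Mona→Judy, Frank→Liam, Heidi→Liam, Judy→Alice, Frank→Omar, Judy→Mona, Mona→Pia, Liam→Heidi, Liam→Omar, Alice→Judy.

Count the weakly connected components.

From Alice: component {Alice, Eve, Judy, Mona, Pia}.
From Bob: component {Bob, Ivan}.
From Frank: component {Frank, Heidi, Liam, Omar}.
That's 3 components.

3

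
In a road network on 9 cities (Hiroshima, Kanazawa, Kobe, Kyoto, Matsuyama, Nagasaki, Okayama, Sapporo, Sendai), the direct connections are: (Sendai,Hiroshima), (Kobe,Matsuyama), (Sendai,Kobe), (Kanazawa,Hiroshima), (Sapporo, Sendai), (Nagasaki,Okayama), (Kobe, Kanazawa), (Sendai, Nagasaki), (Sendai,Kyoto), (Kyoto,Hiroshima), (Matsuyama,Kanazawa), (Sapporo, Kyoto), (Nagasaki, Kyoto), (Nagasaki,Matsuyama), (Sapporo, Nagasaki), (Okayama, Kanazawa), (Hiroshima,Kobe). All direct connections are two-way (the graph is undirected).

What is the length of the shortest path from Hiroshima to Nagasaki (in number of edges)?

2

Distance 0: Hiroshima.
Distance 1: Kanazawa, Kobe, Kyoto, Sendai.
Distance 2: Matsuyama, Nagasaki, Okayama, Sapporo — contains Nagasaki.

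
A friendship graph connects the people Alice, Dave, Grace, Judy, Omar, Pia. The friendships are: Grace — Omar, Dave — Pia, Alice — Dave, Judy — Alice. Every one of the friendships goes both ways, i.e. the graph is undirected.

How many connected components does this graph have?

2

From Alice: component {Alice, Dave, Judy, Pia}.
From Grace: component {Grace, Omar}.
That's 2 components.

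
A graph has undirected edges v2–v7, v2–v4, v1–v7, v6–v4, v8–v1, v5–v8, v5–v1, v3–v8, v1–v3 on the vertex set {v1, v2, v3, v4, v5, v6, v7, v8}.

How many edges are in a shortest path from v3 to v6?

5

Distance 0: v3.
Distance 1: v1, v8.
Distance 2: v5, v7.
Distance 3: v2.
Distance 4: v4.
Distance 5: v6 — contains v6.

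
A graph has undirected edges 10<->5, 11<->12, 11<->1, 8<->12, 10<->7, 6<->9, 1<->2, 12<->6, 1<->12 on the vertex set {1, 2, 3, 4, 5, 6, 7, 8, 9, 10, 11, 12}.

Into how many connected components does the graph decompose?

4

From 1: component {1, 2, 6, 8, 9, 11, 12}.
From 3: component {3}.
From 4: component {4}.
From 5: component {5, 7, 10}.
That's 4 components.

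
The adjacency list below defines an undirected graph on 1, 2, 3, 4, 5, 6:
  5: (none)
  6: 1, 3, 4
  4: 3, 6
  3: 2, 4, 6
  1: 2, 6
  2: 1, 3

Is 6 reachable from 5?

No

5 has no edges, so nothing is reachable from it.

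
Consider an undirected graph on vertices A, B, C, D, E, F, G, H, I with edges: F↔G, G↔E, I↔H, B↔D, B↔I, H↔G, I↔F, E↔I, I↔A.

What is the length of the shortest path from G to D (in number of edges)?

4

Distance 0: G.
Distance 1: E, F, H.
Distance 2: I.
Distance 3: A, B.
Distance 4: D — contains D.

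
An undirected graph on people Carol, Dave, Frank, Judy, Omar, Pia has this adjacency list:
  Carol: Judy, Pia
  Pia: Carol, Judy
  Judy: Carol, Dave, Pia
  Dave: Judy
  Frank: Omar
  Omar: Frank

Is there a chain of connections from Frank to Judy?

Explore from Frank.
Distance 1: reach Omar.
The search is exhausted without reaching Judy; it lies in a different component.

No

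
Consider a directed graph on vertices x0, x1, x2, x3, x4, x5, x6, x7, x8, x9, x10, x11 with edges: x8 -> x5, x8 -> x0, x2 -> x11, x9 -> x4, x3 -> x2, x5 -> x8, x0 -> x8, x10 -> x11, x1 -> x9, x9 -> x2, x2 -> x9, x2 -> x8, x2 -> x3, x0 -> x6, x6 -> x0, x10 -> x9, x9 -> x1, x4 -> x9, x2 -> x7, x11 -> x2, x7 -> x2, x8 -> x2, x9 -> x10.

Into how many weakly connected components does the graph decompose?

From x0: component {x0, x1, x2, x3, x4, x5, x6, x7, x8, x9, x10, x11}.
That's 1 component.

1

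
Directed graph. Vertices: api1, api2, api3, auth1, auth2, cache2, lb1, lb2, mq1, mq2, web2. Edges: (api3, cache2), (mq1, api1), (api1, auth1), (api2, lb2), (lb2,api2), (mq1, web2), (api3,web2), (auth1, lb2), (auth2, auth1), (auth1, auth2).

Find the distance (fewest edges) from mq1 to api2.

4

Distance 0: mq1.
Distance 1: api1, web2.
Distance 2: auth1.
Distance 3: auth2, lb2.
Distance 4: api2 — contains api2.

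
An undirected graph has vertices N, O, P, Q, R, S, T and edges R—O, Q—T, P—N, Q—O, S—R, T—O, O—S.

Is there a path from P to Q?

Explore from P.
Distance 1: reach N.
The search is exhausted without reaching Q; it lies in a different component.

No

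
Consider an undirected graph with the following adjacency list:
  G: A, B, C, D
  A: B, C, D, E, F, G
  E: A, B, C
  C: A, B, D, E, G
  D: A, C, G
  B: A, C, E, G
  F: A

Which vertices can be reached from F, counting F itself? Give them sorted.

Start at F.
Its neighbours: A.
Then their neighbours: B, C, D, E, G.
Every vertex is now reached.

A, B, C, D, E, F, G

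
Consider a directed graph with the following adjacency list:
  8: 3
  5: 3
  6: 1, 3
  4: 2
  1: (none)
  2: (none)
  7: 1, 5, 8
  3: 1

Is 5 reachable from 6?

Explore from 6.
Distance 1: reach 1, 3.
The search from 6 is exhausted; no directed path reaches 5.

No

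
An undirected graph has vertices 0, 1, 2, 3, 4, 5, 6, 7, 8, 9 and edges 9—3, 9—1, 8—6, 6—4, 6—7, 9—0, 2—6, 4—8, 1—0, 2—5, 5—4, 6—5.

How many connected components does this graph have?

From 0: component {0, 1, 3, 9}.
From 2: component {2, 4, 5, 6, 7, 8}.
That's 2 components.

2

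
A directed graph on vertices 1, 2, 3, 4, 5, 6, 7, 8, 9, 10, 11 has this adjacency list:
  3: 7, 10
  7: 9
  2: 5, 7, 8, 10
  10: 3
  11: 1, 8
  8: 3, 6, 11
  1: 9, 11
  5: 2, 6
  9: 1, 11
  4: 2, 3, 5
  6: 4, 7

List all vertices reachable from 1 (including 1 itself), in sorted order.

1, 2, 3, 4, 5, 6, 7, 8, 9, 10, 11

Start at 1.
Its neighbours: 9, 11.
Then their neighbours: 8.
Then next layer: 3, 6.
Then next layer: 4, 7, 10.
Then next layer: 2, 5.
Every vertex is now reached.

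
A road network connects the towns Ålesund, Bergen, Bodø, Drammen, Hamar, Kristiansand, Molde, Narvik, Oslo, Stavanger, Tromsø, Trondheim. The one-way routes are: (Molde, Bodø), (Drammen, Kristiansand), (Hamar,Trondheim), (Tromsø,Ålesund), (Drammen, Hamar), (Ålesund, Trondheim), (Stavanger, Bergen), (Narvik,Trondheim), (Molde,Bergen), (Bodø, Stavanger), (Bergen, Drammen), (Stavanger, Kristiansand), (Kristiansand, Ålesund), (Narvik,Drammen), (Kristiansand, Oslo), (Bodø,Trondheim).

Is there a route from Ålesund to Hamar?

Explore from Ålesund.
Distance 1: reach Trondheim.
The search from Ålesund is exhausted; no directed path reaches Hamar.

No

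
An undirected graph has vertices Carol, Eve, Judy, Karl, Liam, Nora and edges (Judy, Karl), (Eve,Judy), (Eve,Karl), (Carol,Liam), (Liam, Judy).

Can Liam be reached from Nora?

Nora has no edges, so nothing is reachable from it.

No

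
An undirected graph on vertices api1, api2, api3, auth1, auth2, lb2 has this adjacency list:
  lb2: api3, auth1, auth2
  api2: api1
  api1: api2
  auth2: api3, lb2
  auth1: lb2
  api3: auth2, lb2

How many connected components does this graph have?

2

From api1: component {api1, api2}.
From api3: component {api3, auth1, auth2, lb2}.
That's 2 components.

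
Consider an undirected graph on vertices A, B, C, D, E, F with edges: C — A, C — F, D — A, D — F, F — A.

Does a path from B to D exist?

No

B has no edges, so nothing is reachable from it.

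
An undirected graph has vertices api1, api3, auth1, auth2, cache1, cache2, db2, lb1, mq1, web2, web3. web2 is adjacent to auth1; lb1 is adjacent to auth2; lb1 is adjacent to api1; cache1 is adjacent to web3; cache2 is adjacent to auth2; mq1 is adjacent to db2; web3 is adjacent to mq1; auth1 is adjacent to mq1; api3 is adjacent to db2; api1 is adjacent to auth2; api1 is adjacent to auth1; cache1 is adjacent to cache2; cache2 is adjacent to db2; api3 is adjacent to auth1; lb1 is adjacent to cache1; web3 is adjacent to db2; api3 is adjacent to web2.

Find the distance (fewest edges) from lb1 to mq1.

3

Distance 0: lb1.
Distance 1: api1, auth2, cache1.
Distance 2: auth1, cache2, web3.
Distance 3: api3, db2, mq1, web2 — contains mq1.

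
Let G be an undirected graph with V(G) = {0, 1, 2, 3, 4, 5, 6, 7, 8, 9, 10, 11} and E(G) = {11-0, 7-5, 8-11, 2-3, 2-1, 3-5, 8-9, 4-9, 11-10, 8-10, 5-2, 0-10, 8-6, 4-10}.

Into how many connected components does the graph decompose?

2

From 0: component {0, 4, 6, 8, 9, 10, 11}.
From 1: component {1, 2, 3, 5, 7}.
That's 2 components.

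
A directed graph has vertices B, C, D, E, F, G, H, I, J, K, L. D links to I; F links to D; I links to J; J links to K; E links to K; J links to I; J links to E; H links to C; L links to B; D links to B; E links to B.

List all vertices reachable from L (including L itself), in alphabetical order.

B, L

Start at L.
Its neighbours: B.
Nothing further is reachable.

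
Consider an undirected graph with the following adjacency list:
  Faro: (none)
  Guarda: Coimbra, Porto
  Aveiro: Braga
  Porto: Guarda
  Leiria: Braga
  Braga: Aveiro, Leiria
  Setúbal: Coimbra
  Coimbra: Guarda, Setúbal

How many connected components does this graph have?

3

From Aveiro: component {Aveiro, Braga, Leiria}.
From Coimbra: component {Coimbra, Guarda, Porto, Setúbal}.
From Faro: component {Faro}.
That's 3 components.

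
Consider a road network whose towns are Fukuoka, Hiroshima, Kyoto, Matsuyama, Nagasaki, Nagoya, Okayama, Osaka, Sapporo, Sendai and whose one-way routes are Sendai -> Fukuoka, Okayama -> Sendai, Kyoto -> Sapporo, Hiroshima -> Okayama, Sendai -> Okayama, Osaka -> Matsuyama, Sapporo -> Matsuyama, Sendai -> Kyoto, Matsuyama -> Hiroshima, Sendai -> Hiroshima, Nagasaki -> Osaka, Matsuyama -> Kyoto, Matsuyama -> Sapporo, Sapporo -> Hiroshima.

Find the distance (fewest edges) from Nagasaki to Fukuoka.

Distance 0: Nagasaki.
Distance 1: Osaka.
Distance 2: Matsuyama.
Distance 3: Hiroshima, Kyoto, Sapporo.
Distance 4: Okayama.
Distance 5: Sendai.
Distance 6: Fukuoka — contains Fukuoka.

6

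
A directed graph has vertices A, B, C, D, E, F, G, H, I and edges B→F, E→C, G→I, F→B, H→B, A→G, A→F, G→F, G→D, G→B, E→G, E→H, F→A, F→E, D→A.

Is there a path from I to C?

No

I has no outgoing edges, so nothing is reachable from it.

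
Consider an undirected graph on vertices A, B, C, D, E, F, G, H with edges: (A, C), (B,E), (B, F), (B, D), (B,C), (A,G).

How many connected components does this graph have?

From A: component {A, B, C, D, E, F, G}.
From H: component {H}.
That's 2 components.

2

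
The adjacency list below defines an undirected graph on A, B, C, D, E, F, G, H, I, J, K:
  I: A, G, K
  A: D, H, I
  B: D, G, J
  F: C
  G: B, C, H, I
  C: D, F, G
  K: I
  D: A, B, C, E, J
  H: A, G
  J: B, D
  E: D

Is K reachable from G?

Explore from G.
Distance 1: reach B, C, H, I.
Distance 2: reach A, D, F, J, K.
Found K.

Yes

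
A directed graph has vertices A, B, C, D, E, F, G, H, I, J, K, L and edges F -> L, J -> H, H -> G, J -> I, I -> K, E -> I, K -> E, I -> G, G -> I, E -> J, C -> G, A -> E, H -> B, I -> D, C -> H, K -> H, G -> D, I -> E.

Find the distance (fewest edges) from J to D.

Distance 0: J.
Distance 1: H, I.
Distance 2: B, D, E, G, K — contains D.

2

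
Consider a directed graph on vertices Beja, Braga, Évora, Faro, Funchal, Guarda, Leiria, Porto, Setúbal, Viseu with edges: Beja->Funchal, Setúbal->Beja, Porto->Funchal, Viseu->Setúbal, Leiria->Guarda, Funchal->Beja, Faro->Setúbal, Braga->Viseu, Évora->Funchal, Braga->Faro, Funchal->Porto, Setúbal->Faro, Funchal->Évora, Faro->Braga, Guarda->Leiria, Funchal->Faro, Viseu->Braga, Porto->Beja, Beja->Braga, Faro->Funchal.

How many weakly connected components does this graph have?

From Beja: component {Beja, Braga, Évora, Faro, Funchal, Porto, Setúbal, Viseu}.
From Guarda: component {Guarda, Leiria}.
That's 2 components.

2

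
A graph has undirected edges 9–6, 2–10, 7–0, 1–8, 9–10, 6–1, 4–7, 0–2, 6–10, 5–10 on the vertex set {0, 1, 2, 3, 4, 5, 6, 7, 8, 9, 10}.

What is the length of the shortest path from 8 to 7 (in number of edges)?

Distance 0: 8.
Distance 1: 1.
Distance 2: 6.
Distance 3: 9, 10.
Distance 4: 2, 5.
Distance 5: 0.
Distance 6: 7 — contains 7.

6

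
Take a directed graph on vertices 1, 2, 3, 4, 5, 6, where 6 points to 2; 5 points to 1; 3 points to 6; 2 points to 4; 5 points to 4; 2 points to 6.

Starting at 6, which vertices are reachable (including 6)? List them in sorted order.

2, 4, 6

Start at 6.
Its neighbours: 2.
Then their neighbours: 4.
Nothing further is reachable.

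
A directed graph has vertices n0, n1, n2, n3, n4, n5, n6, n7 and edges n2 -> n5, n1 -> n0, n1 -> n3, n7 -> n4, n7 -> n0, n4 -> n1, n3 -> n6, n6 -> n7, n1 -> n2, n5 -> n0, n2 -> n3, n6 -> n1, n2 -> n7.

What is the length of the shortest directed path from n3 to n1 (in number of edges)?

2

Distance 0: n3.
Distance 1: n6.
Distance 2: n1, n7 — contains n1.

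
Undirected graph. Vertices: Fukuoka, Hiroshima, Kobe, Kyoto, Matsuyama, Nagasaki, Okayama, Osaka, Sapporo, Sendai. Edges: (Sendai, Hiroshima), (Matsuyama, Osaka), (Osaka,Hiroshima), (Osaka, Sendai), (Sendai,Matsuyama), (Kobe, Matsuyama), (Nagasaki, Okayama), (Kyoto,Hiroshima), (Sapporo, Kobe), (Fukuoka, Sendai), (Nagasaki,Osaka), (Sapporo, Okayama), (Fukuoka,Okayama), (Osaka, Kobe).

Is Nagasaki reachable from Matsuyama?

Yes

Explore from Matsuyama.
Distance 1: reach Kobe, Osaka, Sendai.
Distance 2: reach Fukuoka, Hiroshima, Nagasaki, Sapporo.
Found Nagasaki.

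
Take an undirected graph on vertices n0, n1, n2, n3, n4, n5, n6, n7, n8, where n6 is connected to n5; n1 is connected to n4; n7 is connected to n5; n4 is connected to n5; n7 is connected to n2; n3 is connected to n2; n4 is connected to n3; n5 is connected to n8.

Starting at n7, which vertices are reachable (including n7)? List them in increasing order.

Start at n7.
Its neighbours: n2, n5.
Then their neighbours: n3, n4, n6, n8.
Then next layer: n1.
Nothing further is reachable.

n1, n2, n3, n4, n5, n6, n7, n8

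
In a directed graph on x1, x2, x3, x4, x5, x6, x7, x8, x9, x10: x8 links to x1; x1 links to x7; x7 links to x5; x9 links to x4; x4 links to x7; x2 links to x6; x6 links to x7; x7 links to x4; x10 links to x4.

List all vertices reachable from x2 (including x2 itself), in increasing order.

Start at x2.
Its neighbours: x6.
Then their neighbours: x7.
Then next layer: x4, x5.
Nothing further is reachable.

x2, x4, x5, x6, x7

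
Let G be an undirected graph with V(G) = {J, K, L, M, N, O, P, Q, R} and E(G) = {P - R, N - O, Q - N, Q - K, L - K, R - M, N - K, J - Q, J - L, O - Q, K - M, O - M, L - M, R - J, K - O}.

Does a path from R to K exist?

Explore from R.
Distance 1: reach J, M, P.
Distance 2: reach K, L, O, Q.
Found K.

Yes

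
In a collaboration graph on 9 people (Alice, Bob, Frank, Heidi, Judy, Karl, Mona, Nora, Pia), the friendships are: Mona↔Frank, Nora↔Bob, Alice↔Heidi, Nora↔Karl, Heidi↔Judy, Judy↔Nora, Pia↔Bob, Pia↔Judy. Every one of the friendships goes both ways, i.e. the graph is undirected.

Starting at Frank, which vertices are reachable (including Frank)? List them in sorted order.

Frank, Mona

Start at Frank.
Its neighbours: Mona.
Nothing further is reachable.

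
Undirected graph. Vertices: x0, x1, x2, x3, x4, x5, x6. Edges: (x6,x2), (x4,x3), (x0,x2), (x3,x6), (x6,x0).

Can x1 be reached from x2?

Explore from x2.
Distance 1: reach x0, x6.
Distance 2: reach x3.
Distance 3: reach x4.
The search is exhausted without reaching x1; it lies in a different component.

No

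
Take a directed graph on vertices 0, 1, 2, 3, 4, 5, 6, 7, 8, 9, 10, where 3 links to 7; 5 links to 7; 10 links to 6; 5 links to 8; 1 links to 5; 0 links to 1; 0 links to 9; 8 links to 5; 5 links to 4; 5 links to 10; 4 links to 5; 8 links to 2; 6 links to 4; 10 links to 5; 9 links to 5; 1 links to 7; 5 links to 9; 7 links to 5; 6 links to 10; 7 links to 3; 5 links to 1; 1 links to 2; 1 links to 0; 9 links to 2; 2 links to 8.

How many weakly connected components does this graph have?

1

From 0: component {0, 1, 2, 3, 4, 5, 6, 7, 8, 9, 10}.
That's 1 component.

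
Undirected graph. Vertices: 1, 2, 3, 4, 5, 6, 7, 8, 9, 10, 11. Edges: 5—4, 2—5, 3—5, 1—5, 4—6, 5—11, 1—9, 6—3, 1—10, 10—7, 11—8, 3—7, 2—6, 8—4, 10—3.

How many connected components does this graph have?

From 1: component {1, 2, 3, 4, 5, 6, 7, 8, 9, 10, 11}.
That's 1 component.

1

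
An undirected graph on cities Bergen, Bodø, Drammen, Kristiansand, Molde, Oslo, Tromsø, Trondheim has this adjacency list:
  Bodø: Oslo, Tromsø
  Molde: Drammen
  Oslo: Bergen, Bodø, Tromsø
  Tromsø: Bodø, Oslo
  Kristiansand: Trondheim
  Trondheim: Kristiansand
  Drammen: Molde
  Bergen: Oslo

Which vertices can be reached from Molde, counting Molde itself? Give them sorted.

Start at Molde.
Its neighbours: Drammen.
Nothing further is reachable.

Drammen, Molde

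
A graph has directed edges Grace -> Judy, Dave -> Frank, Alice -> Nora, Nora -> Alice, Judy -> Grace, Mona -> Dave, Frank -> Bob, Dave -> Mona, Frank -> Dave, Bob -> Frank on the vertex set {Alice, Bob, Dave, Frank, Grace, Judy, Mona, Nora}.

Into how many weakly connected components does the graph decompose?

3

From Alice: component {Alice, Nora}.
From Bob: component {Bob, Dave, Frank, Mona}.
From Grace: component {Grace, Judy}.
That's 3 components.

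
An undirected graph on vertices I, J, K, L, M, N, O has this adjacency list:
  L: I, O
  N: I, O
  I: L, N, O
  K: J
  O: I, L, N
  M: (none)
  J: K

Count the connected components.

3

From I: component {I, L, N, O}.
From J: component {J, K}.
From M: component {M}.
That's 3 components.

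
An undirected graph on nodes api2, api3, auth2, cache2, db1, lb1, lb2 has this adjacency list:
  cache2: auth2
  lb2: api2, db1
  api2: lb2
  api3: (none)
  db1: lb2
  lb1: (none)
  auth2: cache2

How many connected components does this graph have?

From api2: component {api2, db1, lb2}.
From api3: component {api3}.
From auth2: component {auth2, cache2}.
From lb1: component {lb1}.
That's 4 components.

4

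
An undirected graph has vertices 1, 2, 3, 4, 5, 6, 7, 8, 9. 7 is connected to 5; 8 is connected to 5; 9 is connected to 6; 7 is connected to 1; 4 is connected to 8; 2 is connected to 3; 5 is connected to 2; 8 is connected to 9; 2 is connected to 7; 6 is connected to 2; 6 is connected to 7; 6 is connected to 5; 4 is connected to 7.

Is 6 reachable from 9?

Explore from 9.
Distance 1: reach 6, 8.
Found 6.

Yes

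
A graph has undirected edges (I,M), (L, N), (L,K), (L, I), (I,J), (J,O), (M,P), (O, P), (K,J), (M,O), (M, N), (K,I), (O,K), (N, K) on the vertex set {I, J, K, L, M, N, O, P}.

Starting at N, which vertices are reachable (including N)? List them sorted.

Start at N.
Its neighbours: K, L, M.
Then their neighbours: I, J, O, P.
Every vertex is now reached.

I, J, K, L, M, N, O, P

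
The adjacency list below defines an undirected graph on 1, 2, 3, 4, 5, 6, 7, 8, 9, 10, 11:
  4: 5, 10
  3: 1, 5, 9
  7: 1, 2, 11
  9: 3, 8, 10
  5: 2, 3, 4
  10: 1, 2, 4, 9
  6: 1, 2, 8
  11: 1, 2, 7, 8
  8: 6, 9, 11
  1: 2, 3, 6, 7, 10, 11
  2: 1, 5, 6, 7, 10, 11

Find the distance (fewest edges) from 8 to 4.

Distance 0: 8.
Distance 1: 6, 9, 11.
Distance 2: 1, 2, 3, 7, 10.
Distance 3: 4, 5 — contains 4.

3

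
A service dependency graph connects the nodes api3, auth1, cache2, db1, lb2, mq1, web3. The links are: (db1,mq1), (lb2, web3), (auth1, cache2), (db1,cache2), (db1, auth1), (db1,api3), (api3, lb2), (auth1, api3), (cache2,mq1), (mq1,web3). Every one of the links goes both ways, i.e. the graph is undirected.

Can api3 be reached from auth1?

Yes

Explore from auth1.
Distance 1: reach api3, cache2, db1.
Found api3.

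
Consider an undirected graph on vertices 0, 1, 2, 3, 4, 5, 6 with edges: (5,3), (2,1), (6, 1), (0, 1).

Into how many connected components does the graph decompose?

3

From 0: component {0, 1, 2, 6}.
From 3: component {3, 5}.
From 4: component {4}.
That's 3 components.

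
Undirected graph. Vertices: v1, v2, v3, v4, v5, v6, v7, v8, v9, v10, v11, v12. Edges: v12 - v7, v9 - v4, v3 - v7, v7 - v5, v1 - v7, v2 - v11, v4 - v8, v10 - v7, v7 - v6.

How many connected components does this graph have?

From v1: component {v1, v3, v5, v6, v7, v10, v12}.
From v2: component {v2, v11}.
From v4: component {v4, v8, v9}.
That's 3 components.

3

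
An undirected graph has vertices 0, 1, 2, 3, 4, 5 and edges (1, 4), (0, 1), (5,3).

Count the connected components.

3

From 0: component {0, 1, 4}.
From 2: component {2}.
From 3: component {3, 5}.
That's 3 components.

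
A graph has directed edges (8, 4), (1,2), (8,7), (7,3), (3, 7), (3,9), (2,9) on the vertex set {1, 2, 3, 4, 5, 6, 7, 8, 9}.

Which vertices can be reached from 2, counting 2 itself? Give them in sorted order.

2, 9

Start at 2.
Its neighbours: 9.
Nothing further is reachable.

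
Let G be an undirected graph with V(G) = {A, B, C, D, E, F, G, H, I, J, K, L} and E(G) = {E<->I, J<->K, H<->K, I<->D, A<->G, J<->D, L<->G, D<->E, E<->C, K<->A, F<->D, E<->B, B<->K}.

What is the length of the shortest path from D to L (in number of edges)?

Distance 0: D.
Distance 1: E, F, I, J.
Distance 2: B, C, K.
Distance 3: A, H.
Distance 4: G.
Distance 5: L — contains L.

5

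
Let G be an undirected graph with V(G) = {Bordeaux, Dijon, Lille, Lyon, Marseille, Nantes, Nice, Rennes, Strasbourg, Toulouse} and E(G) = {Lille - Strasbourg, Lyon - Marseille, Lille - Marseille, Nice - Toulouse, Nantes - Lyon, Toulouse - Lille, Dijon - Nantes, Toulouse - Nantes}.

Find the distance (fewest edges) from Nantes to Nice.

Distance 0: Nantes.
Distance 1: Dijon, Lyon, Toulouse.
Distance 2: Lille, Marseille, Nice — contains Nice.

2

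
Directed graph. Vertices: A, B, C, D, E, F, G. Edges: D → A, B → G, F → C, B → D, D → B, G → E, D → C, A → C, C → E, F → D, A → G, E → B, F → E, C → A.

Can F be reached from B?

No

Explore from B.
Distance 1: reach D, G.
Distance 2: reach A, C, E.
The search from B is exhausted; no directed path reaches F.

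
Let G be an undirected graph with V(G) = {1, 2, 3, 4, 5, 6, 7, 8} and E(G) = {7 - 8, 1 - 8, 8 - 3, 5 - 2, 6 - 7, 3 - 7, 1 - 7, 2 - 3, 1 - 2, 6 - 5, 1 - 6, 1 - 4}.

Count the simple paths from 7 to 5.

14

7–1–2–5
7–1–6–5
7–1–8–3–2–5
7–3–2–1–6–5
7–3–2–5
7–3–8–1–2–5
7–3–8–1–6–5
7–6–1–2–5
7–6–1–8–3–2–5
7–6–5
7–8–1–2–5
7–8–1–6–5
7–8–3–2–1–6–5
7–8–3–2–5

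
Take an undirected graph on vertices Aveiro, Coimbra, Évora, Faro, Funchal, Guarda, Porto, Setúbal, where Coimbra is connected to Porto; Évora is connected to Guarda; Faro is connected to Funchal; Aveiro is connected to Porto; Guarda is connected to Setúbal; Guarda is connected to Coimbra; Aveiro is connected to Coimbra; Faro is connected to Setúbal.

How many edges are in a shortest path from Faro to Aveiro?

4

Distance 0: Faro.
Distance 1: Funchal, Setúbal.
Distance 2: Guarda.
Distance 3: Coimbra, Évora.
Distance 4: Aveiro, Porto — contains Aveiro.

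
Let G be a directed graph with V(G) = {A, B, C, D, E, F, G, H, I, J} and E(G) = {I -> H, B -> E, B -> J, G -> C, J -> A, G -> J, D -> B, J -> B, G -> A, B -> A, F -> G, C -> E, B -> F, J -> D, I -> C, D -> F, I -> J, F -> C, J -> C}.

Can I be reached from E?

E has no outgoing edges, so nothing is reachable from it.

No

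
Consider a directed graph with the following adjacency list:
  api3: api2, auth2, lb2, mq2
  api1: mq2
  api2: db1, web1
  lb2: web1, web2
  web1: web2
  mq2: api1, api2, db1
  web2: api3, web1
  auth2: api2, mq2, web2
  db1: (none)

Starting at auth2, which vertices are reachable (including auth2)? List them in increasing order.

api1, api2, api3, auth2, db1, lb2, mq2, web1, web2

Start at auth2.
Its neighbours: api2, mq2, web2.
Then their neighbours: api1, api3, db1, web1.
Then next layer: lb2.
Every vertex is now reached.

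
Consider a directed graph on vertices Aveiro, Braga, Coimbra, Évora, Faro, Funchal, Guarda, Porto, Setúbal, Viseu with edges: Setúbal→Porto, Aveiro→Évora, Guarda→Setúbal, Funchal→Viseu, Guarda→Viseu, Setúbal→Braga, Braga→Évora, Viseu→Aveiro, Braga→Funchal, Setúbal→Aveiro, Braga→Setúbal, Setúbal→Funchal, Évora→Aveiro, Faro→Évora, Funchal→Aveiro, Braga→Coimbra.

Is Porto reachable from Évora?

No

Explore from Évora.
Distance 1: reach Aveiro.
The search from Évora is exhausted; no directed path reaches Porto.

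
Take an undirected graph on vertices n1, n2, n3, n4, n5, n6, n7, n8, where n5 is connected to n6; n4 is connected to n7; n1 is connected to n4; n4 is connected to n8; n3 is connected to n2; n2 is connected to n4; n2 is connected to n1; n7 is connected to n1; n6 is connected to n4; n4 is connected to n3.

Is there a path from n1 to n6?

Explore from n1.
Distance 1: reach n2, n4, n7.
Distance 2: reach n3, n6, n8.
Found n6.

Yes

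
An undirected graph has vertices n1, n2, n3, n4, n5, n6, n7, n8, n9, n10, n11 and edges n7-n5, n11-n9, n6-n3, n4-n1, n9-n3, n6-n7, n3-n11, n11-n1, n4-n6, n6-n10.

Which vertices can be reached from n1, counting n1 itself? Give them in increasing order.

Start at n1.
Its neighbours: n4, n11.
Then their neighbours: n3, n6, n9.
Then next layer: n7, n10.
Then next layer: n5.
Nothing further is reachable.

n1, n3, n4, n5, n6, n7, n9, n10, n11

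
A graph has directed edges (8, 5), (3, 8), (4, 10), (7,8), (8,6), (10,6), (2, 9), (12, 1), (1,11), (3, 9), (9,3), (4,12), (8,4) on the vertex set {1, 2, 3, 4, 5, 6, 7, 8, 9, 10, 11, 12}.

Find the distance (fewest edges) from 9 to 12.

Distance 0: 9.
Distance 1: 3.
Distance 2: 8.
Distance 3: 4, 5, 6.
Distance 4: 10, 12 — contains 12.

4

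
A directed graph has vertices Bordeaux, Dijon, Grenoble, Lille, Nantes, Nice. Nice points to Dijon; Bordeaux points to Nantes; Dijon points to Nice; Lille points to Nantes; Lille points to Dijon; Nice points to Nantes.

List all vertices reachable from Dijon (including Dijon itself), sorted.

Start at Dijon.
Its neighbours: Nice.
Then their neighbours: Nantes.
Nothing further is reachable.

Dijon, Nantes, Nice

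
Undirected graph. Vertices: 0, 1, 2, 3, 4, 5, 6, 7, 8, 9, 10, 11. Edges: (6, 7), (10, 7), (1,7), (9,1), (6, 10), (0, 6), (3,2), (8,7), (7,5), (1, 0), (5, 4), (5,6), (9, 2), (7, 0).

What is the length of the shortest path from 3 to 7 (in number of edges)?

4

Distance 0: 3.
Distance 1: 2.
Distance 2: 9.
Distance 3: 1.
Distance 4: 0, 7 — contains 7.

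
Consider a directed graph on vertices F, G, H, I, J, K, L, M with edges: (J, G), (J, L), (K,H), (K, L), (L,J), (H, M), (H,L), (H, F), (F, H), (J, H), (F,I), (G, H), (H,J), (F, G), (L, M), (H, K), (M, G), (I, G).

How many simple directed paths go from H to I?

H→F→I

1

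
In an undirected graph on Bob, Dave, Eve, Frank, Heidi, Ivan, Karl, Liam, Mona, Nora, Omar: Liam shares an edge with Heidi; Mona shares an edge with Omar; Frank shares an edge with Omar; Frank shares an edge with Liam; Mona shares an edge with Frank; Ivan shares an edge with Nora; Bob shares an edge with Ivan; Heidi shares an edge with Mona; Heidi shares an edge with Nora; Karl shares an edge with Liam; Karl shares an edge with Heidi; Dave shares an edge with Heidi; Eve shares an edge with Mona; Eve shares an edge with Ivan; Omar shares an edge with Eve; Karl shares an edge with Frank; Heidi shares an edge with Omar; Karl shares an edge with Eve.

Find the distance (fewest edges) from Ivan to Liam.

Distance 0: Ivan.
Distance 1: Bob, Eve, Nora.
Distance 2: Heidi, Karl, Mona, Omar.
Distance 3: Dave, Frank, Liam — contains Liam.

3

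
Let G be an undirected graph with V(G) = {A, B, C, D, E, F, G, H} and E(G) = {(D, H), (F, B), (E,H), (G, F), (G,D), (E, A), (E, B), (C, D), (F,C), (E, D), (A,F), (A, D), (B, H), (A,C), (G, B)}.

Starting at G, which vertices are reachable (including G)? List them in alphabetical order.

A, B, C, D, E, F, G, H

Start at G.
Its neighbours: B, D, F.
Then their neighbours: A, C, E, H.
Every vertex is now reached.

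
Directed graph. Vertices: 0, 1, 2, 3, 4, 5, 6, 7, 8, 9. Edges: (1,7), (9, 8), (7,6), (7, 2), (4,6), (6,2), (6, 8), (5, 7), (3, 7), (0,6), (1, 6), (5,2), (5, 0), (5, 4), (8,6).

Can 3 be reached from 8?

No

Explore from 8.
Distance 1: reach 6.
Distance 2: reach 2.
The search from 8 is exhausted; no directed path reaches 3.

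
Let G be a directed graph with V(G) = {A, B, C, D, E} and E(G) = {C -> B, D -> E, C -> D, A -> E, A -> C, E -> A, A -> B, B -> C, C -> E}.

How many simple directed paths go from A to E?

5

A→B→C→D→E
A→B→C→E
A→C→D→E
A→C→E
A→E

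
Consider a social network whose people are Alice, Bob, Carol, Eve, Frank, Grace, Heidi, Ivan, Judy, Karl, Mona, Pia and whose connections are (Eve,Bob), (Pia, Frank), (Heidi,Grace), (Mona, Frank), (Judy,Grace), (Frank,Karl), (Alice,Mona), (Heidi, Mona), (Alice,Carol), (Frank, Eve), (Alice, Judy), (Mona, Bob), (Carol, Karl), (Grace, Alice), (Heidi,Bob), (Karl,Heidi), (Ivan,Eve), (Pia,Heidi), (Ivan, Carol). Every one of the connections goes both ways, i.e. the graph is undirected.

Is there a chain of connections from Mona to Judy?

Yes

Explore from Mona.
Distance 1: reach Alice, Bob, Frank, Heidi.
Distance 2: reach Carol, Eve, Grace, Judy, Karl, Pia.
Found Judy.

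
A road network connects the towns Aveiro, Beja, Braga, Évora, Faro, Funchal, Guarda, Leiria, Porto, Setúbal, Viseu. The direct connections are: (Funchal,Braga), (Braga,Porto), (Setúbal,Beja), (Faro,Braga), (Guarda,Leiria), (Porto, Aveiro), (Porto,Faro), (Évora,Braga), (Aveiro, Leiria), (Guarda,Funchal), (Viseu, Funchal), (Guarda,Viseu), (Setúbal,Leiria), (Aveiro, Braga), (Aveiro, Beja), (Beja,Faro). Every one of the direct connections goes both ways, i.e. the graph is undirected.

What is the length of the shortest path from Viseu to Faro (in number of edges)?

3

Distance 0: Viseu.
Distance 1: Funchal, Guarda.
Distance 2: Braga, Leiria.
Distance 3: Aveiro, Évora, Faro, Porto, Setúbal — contains Faro.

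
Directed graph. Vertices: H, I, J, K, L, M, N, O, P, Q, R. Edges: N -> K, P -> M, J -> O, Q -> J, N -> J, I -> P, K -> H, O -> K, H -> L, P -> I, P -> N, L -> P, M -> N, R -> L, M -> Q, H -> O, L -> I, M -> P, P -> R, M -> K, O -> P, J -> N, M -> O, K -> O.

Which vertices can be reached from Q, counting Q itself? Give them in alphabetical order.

Start at Q.
Its neighbours: J.
Then their neighbours: N, O.
Then next layer: K, P.
Then next layer: H, I, M, R.
Then next layer: L.
Every vertex is now reached.

H, I, J, K, L, M, N, O, P, Q, R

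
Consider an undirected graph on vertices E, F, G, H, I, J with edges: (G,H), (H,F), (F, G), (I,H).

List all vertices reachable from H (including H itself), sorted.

F, G, H, I

Start at H.
Its neighbours: F, G, I.
Nothing further is reachable.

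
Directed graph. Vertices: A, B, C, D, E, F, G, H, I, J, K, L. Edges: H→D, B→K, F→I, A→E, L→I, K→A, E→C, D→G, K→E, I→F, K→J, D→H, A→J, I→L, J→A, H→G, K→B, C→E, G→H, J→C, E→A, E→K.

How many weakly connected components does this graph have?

From A: component {A, B, C, E, J, K}.
From D: component {D, G, H}.
From F: component {F, I, L}.
That's 3 components.

3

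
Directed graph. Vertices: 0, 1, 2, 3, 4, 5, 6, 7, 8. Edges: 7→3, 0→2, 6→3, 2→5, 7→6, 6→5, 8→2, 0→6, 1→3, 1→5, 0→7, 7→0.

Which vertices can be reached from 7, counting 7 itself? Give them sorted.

0, 2, 3, 5, 6, 7

Start at 7.
Its neighbours: 0, 3, 6.
Then their neighbours: 2, 5.
Nothing further is reachable.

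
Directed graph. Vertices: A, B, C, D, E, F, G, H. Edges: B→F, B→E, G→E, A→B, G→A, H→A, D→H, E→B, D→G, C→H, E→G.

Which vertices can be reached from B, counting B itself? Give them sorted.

A, B, E, F, G

Start at B.
Its neighbours: E, F.
Then their neighbours: G.
Then next layer: A.
Nothing further is reachable.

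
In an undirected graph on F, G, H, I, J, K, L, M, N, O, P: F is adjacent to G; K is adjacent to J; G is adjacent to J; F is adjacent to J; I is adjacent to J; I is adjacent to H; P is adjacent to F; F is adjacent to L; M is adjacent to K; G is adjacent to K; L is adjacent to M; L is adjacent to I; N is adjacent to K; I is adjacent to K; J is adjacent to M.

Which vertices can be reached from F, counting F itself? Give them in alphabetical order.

Start at F.
Its neighbours: G, J, L, P.
Then their neighbours: I, K, M.
Then next layer: H, N.
Nothing further is reachable.

F, G, H, I, J, K, L, M, N, P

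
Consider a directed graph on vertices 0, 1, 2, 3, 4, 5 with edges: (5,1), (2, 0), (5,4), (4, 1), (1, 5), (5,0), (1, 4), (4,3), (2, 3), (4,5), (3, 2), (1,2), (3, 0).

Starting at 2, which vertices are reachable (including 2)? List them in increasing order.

Start at 2.
Its neighbours: 0, 3.
Nothing further is reachable.

0, 2, 3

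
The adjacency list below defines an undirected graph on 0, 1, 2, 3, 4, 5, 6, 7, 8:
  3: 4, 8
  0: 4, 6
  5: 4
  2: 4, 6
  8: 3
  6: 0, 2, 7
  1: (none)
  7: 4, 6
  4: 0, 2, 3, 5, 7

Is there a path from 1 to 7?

No

1 has no edges, so nothing is reachable from it.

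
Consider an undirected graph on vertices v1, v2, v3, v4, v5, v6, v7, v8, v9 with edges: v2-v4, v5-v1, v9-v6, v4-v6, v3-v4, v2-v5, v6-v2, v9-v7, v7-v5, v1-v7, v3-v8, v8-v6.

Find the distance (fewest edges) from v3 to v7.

4

Distance 0: v3.
Distance 1: v4, v8.
Distance 2: v2, v6.
Distance 3: v5, v9.
Distance 4: v1, v7 — contains v7.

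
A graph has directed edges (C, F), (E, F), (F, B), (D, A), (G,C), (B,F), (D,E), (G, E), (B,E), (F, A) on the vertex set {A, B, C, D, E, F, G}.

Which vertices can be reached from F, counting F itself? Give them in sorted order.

A, B, E, F

Start at F.
Its neighbours: A, B.
Then their neighbours: E.
Nothing further is reachable.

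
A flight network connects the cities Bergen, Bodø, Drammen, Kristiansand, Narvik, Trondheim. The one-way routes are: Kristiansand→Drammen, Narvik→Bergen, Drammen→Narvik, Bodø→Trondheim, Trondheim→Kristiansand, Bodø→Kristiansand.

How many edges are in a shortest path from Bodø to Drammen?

2

Distance 0: Bodø.
Distance 1: Kristiansand, Trondheim.
Distance 2: Drammen — contains Drammen.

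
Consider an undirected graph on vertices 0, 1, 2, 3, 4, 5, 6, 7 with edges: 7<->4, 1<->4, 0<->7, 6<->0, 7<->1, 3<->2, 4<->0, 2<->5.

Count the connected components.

2

From 0: component {0, 1, 4, 6, 7}.
From 2: component {2, 3, 5}.
That's 2 components.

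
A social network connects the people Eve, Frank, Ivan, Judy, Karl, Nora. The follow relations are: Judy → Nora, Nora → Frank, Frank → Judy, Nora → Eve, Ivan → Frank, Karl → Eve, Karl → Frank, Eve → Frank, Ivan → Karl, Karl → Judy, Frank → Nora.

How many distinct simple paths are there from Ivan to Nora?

7

Ivan→Frank→Judy→Nora
Ivan→Frank→Nora
Ivan→Karl→Eve→Frank→Judy→Nora
Ivan→Karl→Eve→Frank→Nora
Ivan→Karl→Frank→Judy→Nora
Ivan→Karl→Frank→Nora
Ivan→Karl→Judy→Nora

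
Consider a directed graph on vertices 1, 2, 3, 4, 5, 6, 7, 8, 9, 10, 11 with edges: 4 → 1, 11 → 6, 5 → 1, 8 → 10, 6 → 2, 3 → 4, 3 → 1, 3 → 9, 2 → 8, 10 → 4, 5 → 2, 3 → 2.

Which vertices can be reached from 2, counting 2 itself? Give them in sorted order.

1, 2, 4, 8, 10

Start at 2.
Its neighbours: 8.
Then their neighbours: 10.
Then next layer: 4.
Then next layer: 1.
Nothing further is reachable.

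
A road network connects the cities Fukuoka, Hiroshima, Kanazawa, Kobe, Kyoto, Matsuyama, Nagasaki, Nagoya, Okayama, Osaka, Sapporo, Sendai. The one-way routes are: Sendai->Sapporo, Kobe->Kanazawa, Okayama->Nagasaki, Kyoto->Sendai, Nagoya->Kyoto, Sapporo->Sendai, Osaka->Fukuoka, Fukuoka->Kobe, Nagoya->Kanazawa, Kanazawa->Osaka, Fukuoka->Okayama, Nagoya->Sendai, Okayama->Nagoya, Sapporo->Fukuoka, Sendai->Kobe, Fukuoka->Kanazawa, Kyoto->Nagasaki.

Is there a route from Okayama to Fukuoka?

Yes

Explore from Okayama.
Distance 1: reach Nagasaki, Nagoya.
Distance 2: reach Kanazawa, Kyoto, Sendai.
Distance 3: reach Kobe, Osaka, Sapporo.
Distance 4: reach Fukuoka.
Found Fukuoka.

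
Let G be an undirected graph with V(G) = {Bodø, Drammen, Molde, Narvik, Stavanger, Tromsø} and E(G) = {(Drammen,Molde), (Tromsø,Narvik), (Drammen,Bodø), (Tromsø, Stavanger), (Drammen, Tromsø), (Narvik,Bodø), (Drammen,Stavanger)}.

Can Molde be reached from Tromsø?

Yes

Explore from Tromsø.
Distance 1: reach Drammen, Narvik, Stavanger.
Distance 2: reach Bodø, Molde.
Found Molde.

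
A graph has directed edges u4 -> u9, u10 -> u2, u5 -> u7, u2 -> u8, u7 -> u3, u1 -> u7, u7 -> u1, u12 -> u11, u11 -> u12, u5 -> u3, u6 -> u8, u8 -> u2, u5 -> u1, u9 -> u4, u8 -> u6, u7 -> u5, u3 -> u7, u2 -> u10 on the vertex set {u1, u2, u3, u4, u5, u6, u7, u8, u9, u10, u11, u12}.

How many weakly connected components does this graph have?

4

From u1: component {u1, u3, u5, u7}.
From u2: component {u2, u6, u8, u10}.
From u4: component {u4, u9}.
From u11: component {u11, u12}.
That's 4 components.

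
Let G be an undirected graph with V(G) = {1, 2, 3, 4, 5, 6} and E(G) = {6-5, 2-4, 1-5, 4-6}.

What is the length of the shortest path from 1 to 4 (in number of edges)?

Distance 0: 1.
Distance 1: 5.
Distance 2: 6.
Distance 3: 4 — contains 4.

3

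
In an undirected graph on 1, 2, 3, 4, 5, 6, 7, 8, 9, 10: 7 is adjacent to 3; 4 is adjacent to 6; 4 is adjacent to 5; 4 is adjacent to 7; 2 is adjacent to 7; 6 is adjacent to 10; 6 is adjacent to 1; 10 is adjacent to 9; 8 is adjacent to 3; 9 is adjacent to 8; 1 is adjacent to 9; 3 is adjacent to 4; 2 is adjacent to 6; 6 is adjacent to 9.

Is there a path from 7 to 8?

Explore from 7.
Distance 1: reach 2, 3, 4.
Distance 2: reach 5, 6, 8.
Found 8.

Yes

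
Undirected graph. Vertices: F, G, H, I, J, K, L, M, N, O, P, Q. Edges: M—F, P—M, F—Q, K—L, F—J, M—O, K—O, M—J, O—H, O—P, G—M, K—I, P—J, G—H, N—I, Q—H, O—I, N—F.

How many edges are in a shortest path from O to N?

Distance 0: O.
Distance 1: H, I, K, M, P.
Distance 2: F, G, J, L, N, Q — contains N.

2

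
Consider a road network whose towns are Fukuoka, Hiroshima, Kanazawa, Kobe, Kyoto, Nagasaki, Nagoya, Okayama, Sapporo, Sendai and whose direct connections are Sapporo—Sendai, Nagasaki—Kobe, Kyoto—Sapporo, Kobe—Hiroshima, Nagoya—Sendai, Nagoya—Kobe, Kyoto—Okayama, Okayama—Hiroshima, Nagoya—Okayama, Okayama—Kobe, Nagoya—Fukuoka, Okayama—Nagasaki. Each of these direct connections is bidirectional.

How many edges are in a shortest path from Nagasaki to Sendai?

3

Distance 0: Nagasaki.
Distance 1: Kobe, Okayama.
Distance 2: Hiroshima, Kyoto, Nagoya.
Distance 3: Fukuoka, Sapporo, Sendai — contains Sendai.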